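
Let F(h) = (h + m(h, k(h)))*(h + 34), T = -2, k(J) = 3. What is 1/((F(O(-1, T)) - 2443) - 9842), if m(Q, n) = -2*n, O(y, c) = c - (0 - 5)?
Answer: -1/12396 ≈ -8.0671e-5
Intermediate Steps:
O(y, c) = 5 + c (O(y, c) = c - 1*(-5) = c + 5 = 5 + c)
F(h) = (-6 + h)*(34 + h) (F(h) = (h - 2*3)*(h + 34) = (h - 6)*(34 + h) = (-6 + h)*(34 + h))
1/((F(O(-1, T)) - 2443) - 9842) = 1/(((-204 + (5 - 2)**2 + 28*(5 - 2)) - 2443) - 9842) = 1/(((-204 + 3**2 + 28*3) - 2443) - 9842) = 1/(((-204 + 9 + 84) - 2443) - 9842) = 1/((-111 - 2443) - 9842) = 1/(-2554 - 9842) = 1/(-12396) = -1/12396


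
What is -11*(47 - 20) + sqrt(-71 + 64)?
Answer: -297 + I*sqrt(7) ≈ -297.0 + 2.6458*I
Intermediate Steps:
-11*(47 - 20) + sqrt(-71 + 64) = -11*27 + sqrt(-7) = -297 + I*sqrt(7)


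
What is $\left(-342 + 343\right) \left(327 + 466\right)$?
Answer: $793$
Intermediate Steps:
$\left(-342 + 343\right) \left(327 + 466\right) = 1 \cdot 793 = 793$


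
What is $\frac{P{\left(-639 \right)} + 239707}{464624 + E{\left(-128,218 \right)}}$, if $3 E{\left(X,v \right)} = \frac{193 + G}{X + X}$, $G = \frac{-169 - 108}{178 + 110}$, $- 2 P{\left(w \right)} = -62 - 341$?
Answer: $\frac{53063921664}{102767339509} \approx 0.51635$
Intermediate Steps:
$P{\left(w \right)} = \frac{403}{2}$ ($P{\left(w \right)} = - \frac{-62 - 341}{2} = \left(- \frac{1}{2}\right) \left(-403\right) = \frac{403}{2}$)
$G = - \frac{277}{288} \approx -0.96181$
$E{\left(X,v \right)} = \frac{55307}{1728 X}$ ($E{\left(X,v \right)} = \frac{\left(193 - \frac{277}{288}\right) \frac{1}{X + X}}{3} = \frac{\frac{55307}{288} \frac{1}{2 X}}{3} = \frac{\frac{55307}{576} \frac{1}{X}}{3} = \frac{55307}{1728 X}$)
$\frac{P{\left(-639 \right)} + 239707}{464624 + E{\left(-128,218 \right)}} = \frac{\frac{403}{2} + 239707}{464624 + \frac{55307}{1728 \left(-128\right)}} = \frac{479817}{2 \left(464624 + \frac{55307}{1728} \left(- \frac{1}{128}\right)\right)} = \frac{479817}{2 \left(464624 - \frac{55307}{221184}\right)} = \frac{479817}{2 \cdot \frac{102767339509}{221184}} = \frac{479817}{2} \cdot \frac{221184}{102767339509} = \frac{53063921664}{102767339509}$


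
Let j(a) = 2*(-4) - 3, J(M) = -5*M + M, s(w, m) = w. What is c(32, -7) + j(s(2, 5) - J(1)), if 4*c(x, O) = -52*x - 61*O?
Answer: -1281/4 ≈ -320.25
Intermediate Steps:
J(M) = -4*M
c(x, O) = -13*x - 61*O/4 (c(x, O) = (-52*x - 61*O)/4 = (-61*O - 52*x)/4 = -13*x - 61*O/4)
j(a) = -11 (j(a) = -8 - 3 = -11)
c(32, -7) + j(s(2, 5) - J(1)) = (-13*32 - 61/4*(-7)) - 11 = (-416 + 427/4) - 11 = -1237/4 - 11 = -1281/4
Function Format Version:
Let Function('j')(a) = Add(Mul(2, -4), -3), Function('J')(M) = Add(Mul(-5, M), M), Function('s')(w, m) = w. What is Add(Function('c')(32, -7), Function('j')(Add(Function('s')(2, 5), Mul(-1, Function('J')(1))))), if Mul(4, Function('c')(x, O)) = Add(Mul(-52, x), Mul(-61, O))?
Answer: Rational(-1281, 4) ≈ -320.25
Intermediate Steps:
Function('J')(M) = Mul(-4, M)
Function('c')(x, O) = Add(Mul(-13, x), Mul(Rational(-61, 4), O)) (Function('c')(x, O) = Mul(Rational(1, 4), Add(Mul(-52, x), Mul(-61, O))) = Mul(Rational(1, 4), Add(Mul(-61, O), Mul(-52, x))) = Add(Mul(-13, x), Mul(Rational(-61, 4), O)))
Function('j')(a) = -11 (Function('j')(a) = Add(-8, -3) = -11)
Add(Function('c')(32, -7), Function('j')(Add(Function('s')(2, 5), Mul(-1, Function('J')(1))))) = Add(Add(Mul(-13, 32), Mul(Rational(-61, 4), -7)), -11) = Add(Add(-416, Rational(427, 4)), -11) = Add(Rational(-1237, 4), -11) = Rational(-1281, 4)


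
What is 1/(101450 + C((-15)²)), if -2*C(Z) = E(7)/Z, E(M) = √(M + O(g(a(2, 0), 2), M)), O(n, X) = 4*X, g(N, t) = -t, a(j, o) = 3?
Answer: 4108725000/416830151249993 + 90*√35/416830151249993 ≈ 9.8571e-6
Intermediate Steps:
E(M) = √5*√M (E(M) = √(M + 4*M) = √(5*M) = √5*√M)
C(Z) = -√35/(2*Z) (C(Z) = -√5*√7/(2*Z) = -√35/(2*Z))
1/(101450 + C((-15)²)) = 1/(101450 - √35/(2*((-15)²))) = 1/(101450 - ½*√35/225) = 1/(101450 - ½*√35*1/225) = 1/(101450 - √35/450)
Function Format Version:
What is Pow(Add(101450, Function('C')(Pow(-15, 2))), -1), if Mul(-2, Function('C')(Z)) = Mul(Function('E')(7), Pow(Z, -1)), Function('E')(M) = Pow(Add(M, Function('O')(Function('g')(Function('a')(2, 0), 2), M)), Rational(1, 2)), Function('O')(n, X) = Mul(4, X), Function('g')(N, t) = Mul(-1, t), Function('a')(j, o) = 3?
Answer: Add(Rational(4108725000, 416830151249993), Mul(Rational(90, 416830151249993), Pow(35, Rational(1, 2)))) ≈ 9.8571e-6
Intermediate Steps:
Function('E')(M) = Mul(Pow(5, Rational(1, 2)), Pow(M, Rational(1, 2))) (Function('E')(M) = Pow(Add(M, Mul(4, M)), Rational(1, 2)) = Pow(Mul(5, M), Rational(1, 2)) = Mul(Pow(5, Rational(1, 2)), Pow(M, Rational(1, 2))))
Function('C')(Z) = Mul(Rational(-1, 2), Pow(35, Rational(1, 2)), Pow(Z, -1)) (Function('C')(Z) = Mul(Rational(-1, 2), Mul(Mul(Pow(5, Rational(1, 2)), Pow(7, Rational(1, 2))), Pow(Z, -1))) = Mul(Rational(-1, 2), Mul(Pow(35, Rational(1, 2)), Pow(Z, -1))) = Mul(Rational(-1, 2), Pow(35, Rational(1, 2)), Pow(Z, -1)))
Pow(Add(101450, Function('C')(Pow(-15, 2))), -1) = Pow(Add(101450, Mul(Rational(-1, 2), Pow(35, Rational(1, 2)), Pow(Pow(-15, 2), -1))), -1) = Pow(Add(101450, Mul(Rational(-1, 2), Pow(35, Rational(1, 2)), Pow(225, -1))), -1) = Pow(Add(101450, Mul(Rational(-1, 2), Pow(35, Rational(1, 2)), Rational(1, 225))), -1) = Pow(Add(101450, Mul(Rational(-1, 450), Pow(35, Rational(1, 2)))), -1)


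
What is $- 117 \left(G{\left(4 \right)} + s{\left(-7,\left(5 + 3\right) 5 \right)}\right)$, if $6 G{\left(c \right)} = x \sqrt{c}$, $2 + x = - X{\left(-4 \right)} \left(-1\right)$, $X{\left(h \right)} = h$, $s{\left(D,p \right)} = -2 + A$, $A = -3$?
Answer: $819$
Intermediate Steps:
$s{\left(D,p \right)} = -5$ ($s{\left(D,p \right)} = -2 - 3 = -5$)
$x = -6$ ($x = -2 + \left(-1\right) \left(-4\right) \left(-1\right) = -2 + 4 \left(-1\right) = -2 - 4 = -6$)
$G{\left(c \right)} = - \sqrt{c}$ ($G{\left(c \right)} = \frac{\left(-6\right) \sqrt{c}}{6} = - \sqrt{c}$)
$- 117 \left(G{\left(4 \right)} + s{\left(-7,\left(5 + 3\right) 5 \right)}\right) = - 117 \left(- \sqrt{4} - 5\right) = - 117 \left(\left(-1\right) 2 - 5\right) = - 117 \left(-2 - 5\right) = \left(-117\right) \left(-7\right) = 819$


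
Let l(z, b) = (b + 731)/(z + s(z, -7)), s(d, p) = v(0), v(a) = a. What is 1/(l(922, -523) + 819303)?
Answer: 461/377698787 ≈ 1.2205e-6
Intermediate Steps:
s(d, p) = 0
l(z, b) = (731 + b)/z (l(z, b) = (b + 731)/(z + 0) = (731 + b)/z)
1/(l(922, -523) + 819303) = 1/((731 - 523)/922 + 819303) = 1/((1/922)*208 + 819303) = 1/(104/461 + 819303) = 1/(377698787/461) = 461/377698787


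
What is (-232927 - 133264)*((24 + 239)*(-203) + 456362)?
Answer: -147565085843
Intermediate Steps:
(-232927 - 133264)*((24 + 239)*(-203) + 456362) = -366191*(263*(-203) + 456362) = -366191*(-53389 + 456362) = -366191*402973 = -147565085843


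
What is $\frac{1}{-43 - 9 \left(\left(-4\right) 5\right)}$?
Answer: $\frac{1}{137} \approx 0.0072993$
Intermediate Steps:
$\frac{1}{-43 - 9 \left(\left(-4\right) 5\right)} = \frac{1}{-43 - -180} = \frac{1}{-43 + 180} = \frac{1}{137}$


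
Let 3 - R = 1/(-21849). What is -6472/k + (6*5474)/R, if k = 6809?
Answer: 174491872541/15939869 ≈ 10947.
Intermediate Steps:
R = 65548/21849 (R = 3 - 1/(-21849) = 3 - 1*(-1/21849) = 3 + 1/21849 = 65548/21849 ≈ 3.0000)
-6472/k + (6*5474)/R = -6472/6809 + (6*5474)/(65548/21849) = -6472*1/6809 + 32844*(21849/65548) = -6472/6809 + 25628877/2341 = 174491872541/15939869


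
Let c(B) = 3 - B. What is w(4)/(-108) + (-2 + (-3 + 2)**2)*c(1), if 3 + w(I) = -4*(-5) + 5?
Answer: -119/54 ≈ -2.2037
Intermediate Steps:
w(I) = 22 (w(I) = -3 + (-4*(-5) + 5) = -3 + (20 + 5) = -3 + 25 = 22)
w(4)/(-108) + (-2 + (-3 + 2)**2)*c(1) = 22/(-108) + (-2 + (-3 + 2)**2)*(3 - 1*1) = -1/108*22 + (-2 + (-1)**2)*(3 - 1) = -11/54 + (-2 + 1)*2 = -11/54 - 1*2 = -11/54 - 2 = -119/54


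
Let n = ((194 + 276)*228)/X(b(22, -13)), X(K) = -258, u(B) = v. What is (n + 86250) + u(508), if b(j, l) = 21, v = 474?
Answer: 3711272/43 ≈ 86309.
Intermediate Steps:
u(B) = 474
n = -17860/43 (n = ((194 + 276)*228)/(-258) = (470*228)*(-1/258) = 107160*(-1/258) = -17860/43 ≈ -415.35)
(n + 86250) + u(508) = (-17860/43 + 86250) + 474 = 3690890/43 + 474 = 3711272/43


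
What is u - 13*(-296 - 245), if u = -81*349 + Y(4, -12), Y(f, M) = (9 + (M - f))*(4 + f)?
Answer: -21292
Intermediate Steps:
Y(f, M) = (4 + f)*(9 + M - f) (Y(f, M) = (9 + M - f)*(4 + f) = (4 + f)*(9 + M - f))
u = -28325 (u = -81*349 + (36 - 1*4² + 4*(-12) + 5*4 - 12*4) = -28269 + (36 - 1*16 - 48 + 20 - 48) = -28269 + (36 - 16 - 48 + 20 - 48) = -28269 - 56 = -28325)
u - 13*(-296 - 245) = -28325 - 13*(-296 - 245) = -28325 - 13*(-541) = -28325 + 7033 = -21292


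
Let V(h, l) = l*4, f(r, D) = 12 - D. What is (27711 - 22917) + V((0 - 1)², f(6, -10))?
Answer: 4882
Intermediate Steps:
V(h, l) = 4*l
(27711 - 22917) + V((0 - 1)², f(6, -10)) = (27711 - 22917) + 4*(12 - 1*(-10)) = 4794 + 4*(12 + 10) = 4794 + 4*22 = 4794 + 88 = 4882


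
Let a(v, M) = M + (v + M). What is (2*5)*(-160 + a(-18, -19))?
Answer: -2160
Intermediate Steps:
a(v, M) = v + 2*M (a(v, M) = M + (M + v) = v + 2*M)
(2*5)*(-160 + a(-18, -19)) = (2*5)*(-160 + (-18 + 2*(-19))) = 10*(-160 + (-18 - 38)) = 10*(-160 - 56) = 10*(-216) = -2160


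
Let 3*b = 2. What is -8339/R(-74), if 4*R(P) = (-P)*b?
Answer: -25017/37 ≈ -676.13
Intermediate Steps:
b = 2/3 (b = (1/3)*2 = 2/3 ≈ 0.66667)
R(P) = -P/6 (R(P) = (-P*(2/3))/4 = (-2*P/3)/4 = -P/6)
-8339/R(-74) = -8339/((-1/6*(-74))) = -8339/37/3 = -8339*3/37 = -25017/37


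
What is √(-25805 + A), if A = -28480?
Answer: I*√54285 ≈ 232.99*I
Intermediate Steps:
√(-25805 + A) = √(-25805 - 28480) = √(-54285) = I*√54285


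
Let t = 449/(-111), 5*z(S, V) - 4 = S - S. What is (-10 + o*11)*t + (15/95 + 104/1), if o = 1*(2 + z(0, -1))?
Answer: 211121/10545 ≈ 20.021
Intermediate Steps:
z(S, V) = ⅘ (z(S, V) = ⅘ + (S - S)/5 = ⅘ + (⅕)*0 = ⅘ + 0 = ⅘)
t = -449/111 (t = 449*(-1/111) = -449/111 ≈ -4.0450)
o = 14/5 (o = 1*(2 + ⅘) = 1*(14/5) = 14/5 ≈ 2.8000)
(-10 + o*11)*t + (15/95 + 104/1) = (-10 + (14/5)*11)*(-449/111) + (15/95 + 104/1) = (-10 + 154/5)*(-449/111) + (15*(1/95) + 104*1) = (104/5)*(-449/111) + (3/19 + 104) = -46696/555 + 1979/19 = 211121/10545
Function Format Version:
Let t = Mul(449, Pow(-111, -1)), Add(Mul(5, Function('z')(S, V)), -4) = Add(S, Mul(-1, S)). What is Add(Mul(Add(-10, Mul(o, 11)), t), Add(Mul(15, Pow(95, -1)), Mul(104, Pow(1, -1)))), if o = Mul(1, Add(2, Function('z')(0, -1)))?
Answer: Rational(211121, 10545) ≈ 20.021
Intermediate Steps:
Function('z')(S, V) = Rational(4, 5) (Function('z')(S, V) = Add(Rational(4, 5), Mul(Rational(1, 5), Add(S, Mul(-1, S)))) = Add(Rational(4, 5), Mul(Rational(1, 5), 0)) = Add(Rational(4, 5), 0) = Rational(4, 5))
t = Rational(-449, 111) (t = Mul(449, Rational(-1, 111)) = Rational(-449, 111) ≈ -4.0450)
o = Rational(14, 5) (o = Mul(1, Add(2, Rational(4, 5))) = Mul(1, Rational(14, 5)) = Rational(14, 5) ≈ 2.8000)
Add(Mul(Add(-10, Mul(o, 11)), t), Add(Mul(15, Pow(95, -1)), Mul(104, Pow(1, -1)))) = Add(Mul(Add(-10, Mul(Rational(14, 5), 11)), Rational(-449, 111)), Add(Mul(15, Pow(95, -1)), Mul(104, Pow(1, -1)))) = Add(Mul(Add(-10, Rational(154, 5)), Rational(-449, 111)), Add(Mul(15, Rational(1, 95)), Mul(104, 1))) = Add(Mul(Rational(104, 5), Rational(-449, 111)), Add(Rational(3, 19), 104)) = Add(Rational(-46696, 555), Rational(1979, 19)) = Rational(211121, 10545)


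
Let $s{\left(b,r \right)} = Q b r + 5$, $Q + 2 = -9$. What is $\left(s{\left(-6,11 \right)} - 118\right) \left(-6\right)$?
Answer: $-3678$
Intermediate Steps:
$Q = -11$ ($Q = -2 - 9 = -11$)
$s{\left(b,r \right)} = 5 - 11 b r$ ($s{\left(b,r \right)} = - 11 b r + 5 = 5 - 11 b r$)
$\left(s{\left(-6,11 \right)} - 118\right) \left(-6\right) = \left(\left(5 - \left(-66\right) 11\right) - 118\right) \left(-6\right) = \left(\left(5 + 726\right) - 118\right) \left(-6\right) = \left(731 - 118\right) \left(-6\right) = 613 \left(-6\right) = -3678$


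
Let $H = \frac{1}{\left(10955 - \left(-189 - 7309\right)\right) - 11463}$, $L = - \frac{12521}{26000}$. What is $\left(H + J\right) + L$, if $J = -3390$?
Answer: $- \frac{61618609579}{18174000} \approx -3390.5$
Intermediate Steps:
$L = - \frac{12521}{26000}$ ($L = \left(-12521\right) \frac{1}{26000} = - \frac{12521}{26000} \approx -0.48158$)
$H = \frac{1}{6990}$ ($H = \frac{1}{\left(10955 - \left(-189 - 7309\right)\right) - 11463} = \frac{1}{\left(10955 - -7498\right) - 11463} = \frac{1}{\left(10955 + 7498\right) - 11463} = \frac{1}{18453 - 11463} = \frac{1}{6990} \approx 0.00014306$)
$\left(H + J\right) + L = \left(\frac{1}{6990} - 3390\right) - \frac{12521}{26000} = - \frac{23696099}{6990} - \frac{12521}{26000} = - \frac{61618609579}{18174000}$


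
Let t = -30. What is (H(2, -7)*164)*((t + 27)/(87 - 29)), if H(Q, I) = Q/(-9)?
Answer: 164/87 ≈ 1.8851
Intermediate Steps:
H(Q, I) = -Q/9 (H(Q, I) = Q*(-⅑) = -Q/9)
(H(2, -7)*164)*((t + 27)/(87 - 29)) = (-⅑*2*164)*((-30 + 27)/(87 - 29)) = (-2/9*164)*(-3/58) = -(-328)/(3*58) = -328/9*(-3/58) = 164/87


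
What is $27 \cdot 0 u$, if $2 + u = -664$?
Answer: $0$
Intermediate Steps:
$u = -666$ ($u = -2 - 664 = -666$)
$27 \cdot 0 u = 27 \cdot 0 \left(-666\right) = 27 \cdot 0 = 0$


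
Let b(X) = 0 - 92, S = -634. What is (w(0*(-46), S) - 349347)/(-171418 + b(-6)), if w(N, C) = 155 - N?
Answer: 174596/85755 ≈ 2.0360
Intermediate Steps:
b(X) = -92
(w(0*(-46), S) - 349347)/(-171418 + b(-6)) = ((155 - 0*(-46)) - 349347)/(-171418 - 92) = ((155 - 1*0) - 349347)/(-171510) = ((155 + 0) - 349347)*(-1/171510) = (155 - 349347)*(-1/171510) = -349192*(-1/171510) = 174596/85755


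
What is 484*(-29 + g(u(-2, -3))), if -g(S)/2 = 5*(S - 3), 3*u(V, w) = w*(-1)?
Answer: -4356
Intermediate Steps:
u(V, w) = -w/3 (u(V, w) = (w*(-1))/3 = (-w)/3 = -w/3)
g(S) = 30 - 10*S (g(S) = -10*(S - 3) = -10*(-3 + S) = -2*(-15 + 5*S) = 30 - 10*S)
484*(-29 + g(u(-2, -3))) = 484*(-29 + (30 - (-10)*(-3)/3)) = 484*(-29 + (30 - 10*1)) = 484*(-29 + (30 - 10)) = 484*(-29 + 20) = 484*(-9) = -4356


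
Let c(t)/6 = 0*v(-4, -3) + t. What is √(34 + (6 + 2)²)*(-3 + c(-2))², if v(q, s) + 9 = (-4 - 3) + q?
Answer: 1575*√2 ≈ 2227.4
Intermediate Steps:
v(q, s) = -16 + q (v(q, s) = -9 + ((-4 - 3) + q) = -9 + (-7 + q) = -16 + q)
c(t) = 6*t (c(t) = 6*(0*(-16 - 4) + t) = 6*(0*(-20) + t) = 6*(0 + t) = 6*t)
√(34 + (6 + 2)²)*(-3 + c(-2))² = √(34 + (6 + 2)²)*(-3 + 6*(-2))² = √(34 + 8²)*(-3 - 12)² = √(34 + 64)*(-15)² = √98*225 = (7*√2)*225 = 1575*√2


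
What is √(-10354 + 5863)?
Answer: 3*I*√499 ≈ 67.015*I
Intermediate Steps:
√(-10354 + 5863) = √(-4491) = 3*I*√499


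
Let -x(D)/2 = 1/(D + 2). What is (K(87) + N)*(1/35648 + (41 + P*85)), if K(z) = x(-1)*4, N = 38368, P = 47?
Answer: 689882202555/4456 ≈ 1.5482e+8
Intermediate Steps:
x(D) = -2/(2 + D) (x(D) = -2/(D + 2) = -2/(2 + D))
K(z) = -8 (K(z) = -2/(2 - 1)*4 = -2/1*4 = -2*1*4 = -2*4 = -8)
(K(87) + N)*(1/35648 + (41 + P*85)) = (-8 + 38368)*(1/35648 + (41 + 47*85)) = 38360*(1/35648 + (41 + 3995)) = 38360*(1/35648 + 4036) = 38360*(143875329/35648) = 689882202555/4456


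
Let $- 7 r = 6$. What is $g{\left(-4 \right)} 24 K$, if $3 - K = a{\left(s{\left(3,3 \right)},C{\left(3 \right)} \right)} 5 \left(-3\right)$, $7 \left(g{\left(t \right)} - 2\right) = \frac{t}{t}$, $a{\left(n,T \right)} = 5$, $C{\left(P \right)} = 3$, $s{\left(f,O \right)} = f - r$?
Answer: $\frac{28080}{7} \approx 4011.4$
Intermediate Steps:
$r = - \frac{6}{7}$ ($r = \left(- \frac{1}{7}\right) 6 = - \frac{6}{7} \approx -0.85714$)
$s{\left(f,O \right)} = \frac{6}{7} + f$ ($s{\left(f,O \right)} = f - - \frac{6}{7} = f + \frac{6}{7} = \frac{6}{7} + f$)
$g{\left(t \right)} = \frac{15}{7}$ ($g{\left(t \right)} = 2 + \frac{t \frac{1}{t}}{7} = 2 + \frac{1}{7} \cdot 1 = 2 + \frac{1}{7} = \frac{15}{7}$)
$K = 78$ ($K = 3 - 5 \cdot 5 \left(-3\right) = 3 - 25 \left(-3\right) = 3 - -75 = 3 + 75 = 78$)
$g{\left(-4 \right)} 24 K = \frac{15}{7} \cdot 24 \cdot 78 = \frac{360}{7} \cdot 78 = \frac{28080}{7}$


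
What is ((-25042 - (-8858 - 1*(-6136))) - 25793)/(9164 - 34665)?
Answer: 48113/25501 ≈ 1.8867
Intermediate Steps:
((-25042 - (-8858 - 1*(-6136))) - 25793)/(9164 - 34665) = ((-25042 - (-8858 + 6136)) - 25793)/(-25501) = ((-25042 - 1*(-2722)) - 25793)*(-1/25501) = ((-25042 + 2722) - 25793)*(-1/25501) = (-22320 - 25793)*(-1/25501) = -48113*(-1/25501) = 48113/25501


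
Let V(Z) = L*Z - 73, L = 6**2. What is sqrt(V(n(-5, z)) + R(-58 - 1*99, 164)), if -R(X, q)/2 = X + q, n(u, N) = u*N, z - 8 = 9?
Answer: I*sqrt(3147) ≈ 56.098*I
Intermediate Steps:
L = 36
z = 17 (z = 8 + 9 = 17)
n(u, N) = N*u
V(Z) = -73 + 36*Z (V(Z) = 36*Z - 73 = -73 + 36*Z)
R(X, q) = -2*X - 2*q (R(X, q) = -2*(X + q) = -2*X - 2*q)
sqrt(V(n(-5, z)) + R(-58 - 1*99, 164)) = sqrt((-73 + 36*(17*(-5))) + (-2*(-58 - 1*99) - 2*164)) = sqrt((-73 + 36*(-85)) + (-2*(-58 - 99) - 328)) = sqrt((-73 - 3060) + (-2*(-157) - 328)) = sqrt(-3133 + (314 - 328)) = sqrt(-3133 - 14) = sqrt(-3147) = I*sqrt(3147)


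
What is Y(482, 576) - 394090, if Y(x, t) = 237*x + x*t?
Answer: -2224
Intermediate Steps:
Y(x, t) = 237*x + t*x
Y(482, 576) - 394090 = 482*(237 + 576) - 394090 = 482*813 - 394090 = 391866 - 394090 = -2224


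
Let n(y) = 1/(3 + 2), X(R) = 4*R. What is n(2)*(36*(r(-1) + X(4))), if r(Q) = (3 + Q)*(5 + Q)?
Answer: 864/5 ≈ 172.80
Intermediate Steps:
n(y) = ⅕ (n(y) = 1/5 = ⅕)
n(2)*(36*(r(-1) + X(4))) = (36*((15 + (-1)² + 8*(-1)) + 4*4))/5 = (36*((15 + 1 - 8) + 16))/5 = (36*(8 + 16))/5 = (36*24)/5 = (⅕)*864 = 864/5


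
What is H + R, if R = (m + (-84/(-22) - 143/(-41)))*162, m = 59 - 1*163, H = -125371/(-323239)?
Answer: -2283516444941/145780789 ≈ -15664.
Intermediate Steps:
H = 125371/323239 (H = -125371*(-1/323239) = 125371/323239 ≈ 0.38786)
m = -104 (m = 59 - 163 = -104)
R = -7064658/451 (R = (-104 + (-84/(-22) - 143/(-41)))*162 = (-104 + (-84*(-1/22) - 143*(-1/41)))*162 = (-104 + (42/11 + 143/41))*162 = (-104 + 3295/451)*162 = -43609/451*162 = -7064658/451 ≈ -15664.)
H + R = 125371/323239 - 7064658/451 = -2283516444941/145780789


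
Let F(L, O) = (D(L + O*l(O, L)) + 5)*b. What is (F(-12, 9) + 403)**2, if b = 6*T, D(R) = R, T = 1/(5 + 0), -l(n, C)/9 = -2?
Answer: 346921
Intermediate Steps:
l(n, C) = 18 (l(n, C) = -9*(-2) = 18)
T = 1/5 ≈ 0.20000
b = 6/5 (b = 6*(1/5) = 6/5 ≈ 1.2000)
F(L, O) = 6 + 6*L/5 + 108*O/5 (F(L, O) = ((L + O*18) + 5)*(6/5) = ((L + 18*O) + 5)*(6/5) = (5 + L + 18*O)*(6/5) = 6 + 6*L/5 + 108*O/5)
(F(-12, 9) + 403)**2 = ((6 + (6/5)*(-12) + (108/5)*9) + 403)**2 = ((6 - 72/5 + 972/5) + 403)**2 = (186 + 403)**2 = 589**2 = 346921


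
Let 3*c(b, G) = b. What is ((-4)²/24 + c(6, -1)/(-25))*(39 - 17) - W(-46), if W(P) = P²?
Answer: -157732/75 ≈ -2103.1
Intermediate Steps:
c(b, G) = b/3
((-4)²/24 + c(6, -1)/(-25))*(39 - 17) - W(-46) = ((-4)²/24 + ((⅓)*6)/(-25))*(39 - 17) - 1*(-46)² = (16*(1/24) + 2*(-1/25))*22 - 1*2116 = (⅔ - 2/25)*22 - 2116 = (44/75)*22 - 2116 = 968/75 - 2116 = -157732/75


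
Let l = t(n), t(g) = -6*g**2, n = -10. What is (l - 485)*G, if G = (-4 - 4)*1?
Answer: 8680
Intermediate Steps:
G = -8 (G = -8*1 = -8)
l = -600 (l = -6*(-10)**2 = -6*100 = -600)
(l - 485)*G = (-600 - 485)*(-8) = -1085*(-8) = 8680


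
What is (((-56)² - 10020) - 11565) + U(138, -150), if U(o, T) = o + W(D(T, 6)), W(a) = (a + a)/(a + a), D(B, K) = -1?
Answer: -18310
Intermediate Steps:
W(a) = 1 (W(a) = (2*a)/((2*a)) = (2*a)*(1/(2*a)) = 1)
U(o, T) = 1 + o (U(o, T) = o + 1 = 1 + o)
(((-56)² - 10020) - 11565) + U(138, -150) = (((-56)² - 10020) - 11565) + (1 + 138) = ((3136 - 10020) - 11565) + 139 = (-6884 - 11565) + 139 = -18449 + 139 = -18310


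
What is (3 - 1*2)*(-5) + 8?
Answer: 3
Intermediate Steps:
(3 - 1*2)*(-5) + 8 = (3 - 2)*(-5) + 8 = 1*(-5) + 8 = -5 + 8 = 3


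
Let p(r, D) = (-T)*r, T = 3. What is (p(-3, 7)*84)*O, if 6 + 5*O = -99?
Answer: -15876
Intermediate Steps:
p(r, D) = -3*r (p(r, D) = (-1*3)*r = -3*r)
O = -21 (O = -6/5 + (⅕)*(-99) = -6/5 - 99/5 = -21)
(p(-3, 7)*84)*O = (-3*(-3)*84)*(-21) = (9*84)*(-21) = 756*(-21) = -15876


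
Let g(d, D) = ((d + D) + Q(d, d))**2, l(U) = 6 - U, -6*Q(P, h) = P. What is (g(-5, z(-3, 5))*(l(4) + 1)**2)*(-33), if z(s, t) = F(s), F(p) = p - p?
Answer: -20625/4 ≈ -5156.3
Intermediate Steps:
Q(P, h) = -P/6
F(p) = 0
z(s, t) = 0
g(d, D) = (D + 5*d/6)**2 (g(d, D) = ((d + D) - d/6)**2 = ((D + d) - d/6)**2 = (D + 5*d/6)**2)
(g(-5, z(-3, 5))*(l(4) + 1)**2)*(-33) = (((5*(-5) + 6*0)**2/36)*((6 - 1*4) + 1)**2)*(-33) = (((-25 + 0)**2/36)*((6 - 4) + 1)**2)*(-33) = (((1/36)*(-25)**2)*(2 + 1)**2)*(-33) = (((1/36)*625)*3**2)*(-33) = ((625/36)*9)*(-33) = (625/4)*(-33) = -20625/4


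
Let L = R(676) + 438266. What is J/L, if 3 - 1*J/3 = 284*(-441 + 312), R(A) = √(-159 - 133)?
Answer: 24086441961/96038543524 - 109917*I*√73/96038543524 ≈ 0.2508 - 9.7787e-6*I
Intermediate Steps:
R(A) = 2*I*√73 (R(A) = √(-292) = 2*I*√73)
L = 438266 + 2*I*√73 (L = 2*I*√73 + 438266 = 438266 + 2*I*√73 ≈ 4.3827e+5 + 17.088*I)
J = 109917 (J = 9 - 852*(-441 + 312) = 9 - 852*(-129) = 9 - 3*(-36636) = 9 + 109908 = 109917)
J/L = 109917/(438266 + 2*I*√73)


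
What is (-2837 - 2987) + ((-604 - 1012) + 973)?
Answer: -6467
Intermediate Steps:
(-2837 - 2987) + ((-604 - 1012) + 973) = -5824 + (-1616 + 973) = -5824 - 643 = -6467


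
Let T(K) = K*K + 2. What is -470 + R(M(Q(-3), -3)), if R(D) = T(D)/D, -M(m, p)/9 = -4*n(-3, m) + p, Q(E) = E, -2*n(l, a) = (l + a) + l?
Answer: -53107/189 ≈ -280.99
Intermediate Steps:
T(K) = 2 + K² (T(K) = K² + 2 = 2 + K²)
n(l, a) = -l - a/2 (n(l, a) = -((l + a) + l)/2 = -((a + l) + l)/2 = -(a + 2*l)/2 = -l - a/2)
M(m, p) = 108 - 18*m - 9*p (M(m, p) = -9*(-4*(-1*(-3) - m/2) + p) = -9*(-4*(3 - m/2) + p) = -9*((-12 + 2*m) + p) = -9*(-12 + p + 2*m) = 108 - 18*m - 9*p)
R(D) = (2 + D²)/D
-470 + R(M(Q(-3), -3)) = -470 + ((108 - 18*(-3) - 9*(-3)) + 2/(108 - 18*(-3) - 9*(-3))) = -470 + ((108 + 54 + 27) + 2/(108 + 54 + 27)) = -470 + (189 + 2/189) = -470 + 35723/189 = -53107/189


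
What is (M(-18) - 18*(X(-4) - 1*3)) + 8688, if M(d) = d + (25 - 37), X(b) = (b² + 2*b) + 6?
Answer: 8460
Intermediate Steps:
X(b) = 6 + b² + 2*b
M(d) = -12 + d (M(d) = d - 12 = -12 + d)
(M(-18) - 18*(X(-4) - 1*3)) + 8688 = ((-12 - 18) - 18*((6 + (-4)² + 2*(-4)) - 1*3)) + 8688 = (-30 - 18*((6 + 16 - 8) - 3)) + 8688 = (-30 - 18*(14 - 3)) + 8688 = (-30 - 18*11) + 8688 = (-30 - 198) + 8688 = -228 + 8688 = 8460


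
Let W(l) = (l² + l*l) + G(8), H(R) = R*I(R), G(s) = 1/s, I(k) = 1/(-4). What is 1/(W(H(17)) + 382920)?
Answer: 4/1531825 ≈ 2.6113e-6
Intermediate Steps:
I(k) = -¼ (I(k) = 1*(-¼) = -¼)
H(R) = -R/4 (H(R) = R*(-¼) = -R/4)
W(l) = ⅛ + 2*l² (W(l) = (l² + l*l) + 1/8 = (l² + l²) + ⅛ = 2*l² + ⅛ = ⅛ + 2*l²)
1/(W(H(17)) + 382920) = 1/((⅛ + 2*(-¼*17)²) + 382920) = 1/((⅛ + 2*(-17/4)²) + 382920) = 1/((⅛ + 2*(289/16)) + 382920) = 1/((⅛ + 289/8) + 382920) = 1/(145/4 + 382920) = 1/(1531825/4) = 4/1531825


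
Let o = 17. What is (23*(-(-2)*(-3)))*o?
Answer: -2346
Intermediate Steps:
(23*(-(-2)*(-3)))*o = (23*(-(-2)*(-3)))*17 = (23*(-2*3))*17 = (23*(-6))*17 = -138*17 = -2346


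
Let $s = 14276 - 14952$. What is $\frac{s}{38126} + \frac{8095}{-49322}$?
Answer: $- \frac{170985821}{940225286} \approx -0.18186$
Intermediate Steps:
$s = -676$ ($s = 14276 - 14952 = -676$)
$\frac{s}{38126} + \frac{8095}{-49322} = - \frac{676}{38126} + \frac{8095}{-49322} = \left(-676\right) \frac{1}{38126} + 8095 \left(- \frac{1}{49322}\right) = - \frac{338}{19063} - \frac{8095}{49322} = - \frac{170985821}{940225286}$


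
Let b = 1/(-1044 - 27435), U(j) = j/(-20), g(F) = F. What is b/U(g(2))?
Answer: 10/28479 ≈ 0.00035114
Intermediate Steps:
U(j) = -j/20 (U(j) = j*(-1/20) = -j/20)
b = -1/28479 (b = 1/(-28479) = -1/28479 ≈ -3.5114e-5)
b/U(g(2)) = -1/(28479*((-1/20*2))) = -1/(28479*(-⅒)) = -1/28479*(-10) = 10/28479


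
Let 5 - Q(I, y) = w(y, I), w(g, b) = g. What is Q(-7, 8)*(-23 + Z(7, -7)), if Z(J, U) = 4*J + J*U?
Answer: 132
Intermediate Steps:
Q(I, y) = 5 - y
Q(-7, 8)*(-23 + Z(7, -7)) = (5 - 1*8)*(-23 + 7*(4 - 7)) = (5 - 8)*(-23 + 7*(-3)) = -3*(-23 - 21) = -3*(-44) = 132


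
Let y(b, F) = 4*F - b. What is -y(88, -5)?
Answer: 108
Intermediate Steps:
y(b, F) = -b + 4*F
-y(88, -5) = -(-1*88 + 4*(-5)) = -(-88 - 20) = -1*(-108) = 108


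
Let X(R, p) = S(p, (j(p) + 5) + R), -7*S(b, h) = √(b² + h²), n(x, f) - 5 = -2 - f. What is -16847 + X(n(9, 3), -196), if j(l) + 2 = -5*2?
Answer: -16847 - √785 ≈ -16875.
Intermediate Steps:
j(l) = -12 (j(l) = -2 - 5*2 = -2 - 10 = -12)
n(x, f) = 3 - f (n(x, f) = 5 + (-2 - f) = 3 - f)
S(b, h) = -√(b² + h²)/7
X(R, p) = -√(p² + (-7 + R)²)/7 (X(R, p) = -√(p² + ((-12 + 5) + R)²)/7 = -√(p² + (-7 + R)²)/7)
-16847 + X(n(9, 3), -196) = -16847 - √((-196)² + (-7 + (3 - 1*3))²)/7 = -16847 - √(38416 + (-7 + (3 - 3))²)/7 = -16847 - √(38416 + (-7 + 0)²)/7 = -16847 - √(38416 + (-7)²)/7 = -16847 - √(38416 + 49)/7 = -16847 - √785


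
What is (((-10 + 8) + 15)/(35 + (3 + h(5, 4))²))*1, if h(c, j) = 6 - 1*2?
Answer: 13/84 ≈ 0.15476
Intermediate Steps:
h(c, j) = 4 (h(c, j) = 6 - 2 = 4)
(((-10 + 8) + 15)/(35 + (3 + h(5, 4))²))*1 = (((-10 + 8) + 15)/(35 + (3 + 4)²))*1 = ((-2 + 15)/(35 + 7²))*1 = (13/(35 + 49))*1 = (13/84)*1 = 13/84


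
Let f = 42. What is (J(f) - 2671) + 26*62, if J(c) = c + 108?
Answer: -909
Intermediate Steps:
J(c) = 108 + c
(J(f) - 2671) + 26*62 = ((108 + 42) - 2671) + 26*62 = (150 - 2671) + 1612 = -2521 + 1612 = -909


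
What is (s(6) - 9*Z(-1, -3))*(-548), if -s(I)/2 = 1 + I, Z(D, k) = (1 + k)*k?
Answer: 37264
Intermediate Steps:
Z(D, k) = k*(1 + k)
s(I) = -2 - 2*I (s(I) = -2*(1 + I) = -2 - 2*I)
(s(6) - 9*Z(-1, -3))*(-548) = ((-2 - 2*6) - (-27)*(1 - 3))*(-548) = ((-2 - 12) - (-27)*(-2))*(-548) = (-14 - 9*6)*(-548) = (-14 - 54)*(-548) = -68*(-548) = 37264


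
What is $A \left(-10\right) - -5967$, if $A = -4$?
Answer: $6007$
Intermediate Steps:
$A \left(-10\right) - -5967 = \left(-4\right) \left(-10\right) - -5967 = 40 + 5967 = 6007$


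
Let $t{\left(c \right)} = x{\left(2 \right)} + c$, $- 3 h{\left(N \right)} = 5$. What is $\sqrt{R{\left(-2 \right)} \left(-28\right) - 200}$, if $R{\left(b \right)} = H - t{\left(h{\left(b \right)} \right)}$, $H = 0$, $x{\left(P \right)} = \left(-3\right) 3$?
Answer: $\frac{2 i \sqrt{1122}}{3} \approx 22.331 i$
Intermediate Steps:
$h{\left(N \right)} = - \frac{5}{3}$ ($h{\left(N \right)} = \left(- \frac{1}{3}\right) 5 = - \frac{5}{3}$)
$x{\left(P \right)} = -9$
$t{\left(c \right)} = -9 + c$
$R{\left(b \right)} = \frac{32}{3}$ ($R{\left(b \right)} = 0 - \left(-9 - \frac{5}{3}\right) = 0 - - \frac{32}{3} = 0 + \frac{32}{3} = \frac{32}{3}$)
$\sqrt{R{\left(-2 \right)} \left(-28\right) - 200} = \sqrt{\frac{32}{3} \left(-28\right) - 200} = \sqrt{- \frac{896}{3} - 200} = \sqrt{- \frac{1496}{3}} = \frac{2 i \sqrt{1122}}{3}$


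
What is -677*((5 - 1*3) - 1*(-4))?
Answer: -4062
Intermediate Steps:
-677*((5 - 1*3) - 1*(-4)) = -677*((5 - 3) + 4) = -677*(2 + 4) = -677*6 = -4062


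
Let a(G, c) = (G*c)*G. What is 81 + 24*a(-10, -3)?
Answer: -7119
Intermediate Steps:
a(G, c) = c*G**2
81 + 24*a(-10, -3) = 81 + 24*(-3*(-10)**2) = 81 + 24*(-3*100) = 81 + 24*(-300) = 81 - 7200 = -7119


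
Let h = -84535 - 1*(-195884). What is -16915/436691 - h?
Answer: -48625123074/436691 ≈ -1.1135e+5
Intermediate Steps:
h = 111349 (h = -84535 + 195884 = 111349)
-16915/436691 - h = -16915/436691 - 1*111349 = -16915*1/436691 - 111349 = -16915/436691 - 111349 = -48625123074/436691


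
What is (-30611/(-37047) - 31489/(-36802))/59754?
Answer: 2293119005/81468824331276 ≈ 2.8147e-5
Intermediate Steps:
(-30611/(-37047) - 31489/(-36802))/59754 = (-30611*(-1/37047) - 31489*(-1/36802))*(1/59754) = (30611/37047 + 31489/36802)*(1/59754) = (2293119005/1363403694)*(1/59754) = 2293119005/81468824331276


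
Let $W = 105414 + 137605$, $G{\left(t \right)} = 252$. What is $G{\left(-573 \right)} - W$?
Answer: $-242767$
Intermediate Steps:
$W = 243019$
$G{\left(-573 \right)} - W = 252 - 243019 = -242767$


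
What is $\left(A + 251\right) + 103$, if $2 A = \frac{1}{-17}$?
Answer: $\frac{12035}{34} \approx 353.97$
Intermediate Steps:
$A = - \frac{1}{34}$ ($A = \frac{1}{2 \left(-17\right)} = \frac{1}{2} \left(- \frac{1}{17}\right) = - \frac{1}{34} \approx -0.029412$)
$\left(A + 251\right) + 103 = \left(- \frac{1}{34} + 251\right) + 103 = \frac{8533}{34} + 103 = \frac{12035}{34}$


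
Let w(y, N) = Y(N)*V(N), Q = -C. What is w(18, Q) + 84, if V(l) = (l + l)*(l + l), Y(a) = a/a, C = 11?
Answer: 568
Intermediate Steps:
Y(a) = 1
V(l) = 4*l² (V(l) = (2*l)*(2*l) = 4*l²)
Q = -11 (Q = -1*11 = -11)
w(y, N) = 4*N² (w(y, N) = 1*(4*N²) = 4*N²)
w(18, Q) + 84 = 4*(-11)² + 84 = 4*121 + 84 = 484 + 84 = 568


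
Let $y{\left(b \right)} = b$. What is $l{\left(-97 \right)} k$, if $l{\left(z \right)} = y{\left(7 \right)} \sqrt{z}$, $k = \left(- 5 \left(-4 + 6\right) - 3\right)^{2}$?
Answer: $1183 i \sqrt{97} \approx 11651.0 i$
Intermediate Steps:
$k = 169$ ($k = \left(\left(-5\right) 2 - 3\right)^{2} = \left(-10 - 3\right)^{2} = \left(-13\right)^{2} = 169$)
$l{\left(z \right)} = 7 \sqrt{z}$
$l{\left(-97 \right)} k = 7 \sqrt{-97} \cdot 169 = 7 i \sqrt{97} \cdot 169 = 1183 i \sqrt{97}$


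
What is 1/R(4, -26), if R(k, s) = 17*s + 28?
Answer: -1/414 ≈ -0.0024155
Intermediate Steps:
R(k, s) = 28 + 17*s
1/R(4, -26) = 1/(28 + 17*(-26)) = 1/(28 - 442) = 1/(-414) = -1/414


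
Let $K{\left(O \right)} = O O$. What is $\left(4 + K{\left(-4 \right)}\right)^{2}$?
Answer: $400$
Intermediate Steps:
$K{\left(O \right)} = O^{2}$
$\left(4 + K{\left(-4 \right)}\right)^{2} = \left(4 + \left(-4\right)^{2}\right)^{2} = \left(4 + 16\right)^{2} = 20^{2} = 400$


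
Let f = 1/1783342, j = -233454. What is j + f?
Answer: -416328323267/1783342 ≈ -2.3345e+5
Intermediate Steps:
f = 1/1783342 ≈ 5.6075e-7
j + f = -233454 + 1/1783342 = -416328323267/1783342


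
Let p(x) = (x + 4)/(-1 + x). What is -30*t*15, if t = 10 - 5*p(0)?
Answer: -13500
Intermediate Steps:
p(x) = (4 + x)/(-1 + x)
t = 30 (t = 10 - 5*(4 + 0)/(-1 + 0) = 10 - 5*4/(-1) = 10 - (-5)*4 = 10 - 5*(-4) = 10 + 20 = 30)
-30*t*15 = -30*30*15 = -900*15 = -13500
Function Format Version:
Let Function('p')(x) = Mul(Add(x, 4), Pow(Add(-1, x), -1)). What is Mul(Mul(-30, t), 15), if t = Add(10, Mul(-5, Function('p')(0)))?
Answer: -13500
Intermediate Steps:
Function('p')(x) = Mul(Pow(Add(-1, x), -1), Add(4, x)) (Function('p')(x) = Mul(Add(4, x), Pow(Add(-1, x), -1)) = Mul(Pow(Add(-1, x), -1), Add(4, x)))
t = 30 (t = Add(10, Mul(-5, Mul(Pow(Add(-1, 0), -1), Add(4, 0)))) = Add(10, Mul(-5, Mul(Pow(-1, -1), 4))) = Add(10, Mul(-5, Mul(-1, 4))) = Add(10, Mul(-5, -4)) = Add(10, 20) = 30)
Mul(Mul(-30, t), 15) = Mul(Mul(-30, 30), 15) = Mul(-900, 15) = -13500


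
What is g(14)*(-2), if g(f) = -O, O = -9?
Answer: -18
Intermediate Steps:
g(f) = 9 (g(f) = -1*(-9) = 9)
g(14)*(-2) = 9*(-2) = -18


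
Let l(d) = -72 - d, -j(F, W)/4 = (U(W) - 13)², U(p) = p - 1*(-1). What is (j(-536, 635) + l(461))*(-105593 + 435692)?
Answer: -512659921851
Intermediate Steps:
U(p) = 1 + p (U(p) = p + 1 = 1 + p)
j(F, W) = -4*(-12 + W)² (j(F, W) = -4*((1 + W) - 13)² = -4*(-12 + W)²)
(j(-536, 635) + l(461))*(-105593 + 435692) = (-4*(-12 + 635)² + (-72 - 1*461))*(-105593 + 435692) = (-4*623² + (-72 - 461))*330099 = (-4*388129 - 533)*330099 = (-1552516 - 533)*330099 = -1553049*330099 = -512659921851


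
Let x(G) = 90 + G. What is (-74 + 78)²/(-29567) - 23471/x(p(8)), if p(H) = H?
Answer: -14162625/59134 ≈ -239.50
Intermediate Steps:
(-74 + 78)²/(-29567) - 23471/x(p(8)) = (-74 + 78)²/(-29567) - 23471/(90 + 8) = 4²*(-1/29567) - 23471/98 = 16*(-1/29567) - 23471*1/98 = -16/29567 - 479/2 = -14162625/59134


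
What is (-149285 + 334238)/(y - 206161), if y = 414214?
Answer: 61651/69351 ≈ 0.88897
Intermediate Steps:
(-149285 + 334238)/(y - 206161) = (-149285 + 334238)/(414214 - 206161) = 184953/208053 = 184953*(1/208053) = 61651/69351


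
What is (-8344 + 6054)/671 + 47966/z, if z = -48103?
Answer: -12940096/2934283 ≈ -4.4100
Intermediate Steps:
(-8344 + 6054)/671 + 47966/z = (-8344 + 6054)/671 + 47966/(-48103) = -2290*1/671 + 47966*(-1/48103) = -2290/671 - 47966/48103 = -12940096/2934283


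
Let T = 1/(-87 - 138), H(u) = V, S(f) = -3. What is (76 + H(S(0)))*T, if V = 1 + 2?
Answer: -79/225 ≈ -0.35111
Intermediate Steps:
V = 3
H(u) = 3
T = -1/225 (T = 1/(-225) = -1/225 ≈ -0.0044444)
(76 + H(S(0)))*T = (76 + 3)*(-1/225) = 79*(-1/225) = -79/225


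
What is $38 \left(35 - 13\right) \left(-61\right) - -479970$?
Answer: $428974$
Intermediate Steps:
$38 \left(35 - 13\right) \left(-61\right) - -479970 = 38 \left(35 - 13\right) \left(-61\right) + 479970 = 38 \cdot 22 \left(-61\right) + 479970 = 836 \left(-61\right) + 479970 = -50996 + 479970 = 428974$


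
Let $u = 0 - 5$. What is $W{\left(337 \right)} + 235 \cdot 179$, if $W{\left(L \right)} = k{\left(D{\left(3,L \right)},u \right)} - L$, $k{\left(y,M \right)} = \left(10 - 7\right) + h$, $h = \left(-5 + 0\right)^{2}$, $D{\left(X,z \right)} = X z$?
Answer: $41756$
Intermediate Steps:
$u = -5$
$h = 25$ ($h = \left(-5\right)^{2} = 25$)
$k{\left(y,M \right)} = 28$ ($k{\left(y,M \right)} = \left(10 - 7\right) + 25 = 3 + 25 = 28$)
$W{\left(L \right)} = 28 - L$
$W{\left(337 \right)} + 235 \cdot 179 = \left(28 - 337\right) + 235 \cdot 179 = \left(28 - 337\right) + 42065 = -309 + 42065 = 41756$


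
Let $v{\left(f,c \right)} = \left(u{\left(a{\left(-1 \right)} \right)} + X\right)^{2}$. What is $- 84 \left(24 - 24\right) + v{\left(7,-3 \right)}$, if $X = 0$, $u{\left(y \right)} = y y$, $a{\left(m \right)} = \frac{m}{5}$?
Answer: $\frac{1}{625} \approx 0.0016$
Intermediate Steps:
$a{\left(m \right)} = \frac{m}{5}$ ($a{\left(m \right)} = m \frac{1}{5} = \frac{m}{5}$)
$u{\left(y \right)} = y^{2}$
$v{\left(f,c \right)} = \frac{1}{625}$ ($v{\left(f,c \right)} = \left(\left(\frac{1}{5} \left(-1\right)\right)^{2} + 0\right)^{2} = \left(\left(- \frac{1}{5}\right)^{2} + 0\right)^{2} = \left(\frac{1}{25} + 0\right)^{2} = \left(\frac{1}{25}\right)^{2} = \frac{1}{625}$)
$- 84 \left(24 - 24\right) + v{\left(7,-3 \right)} = - 84 \left(24 - 24\right) + \frac{1}{625} = \left(-84\right) 0 + \frac{1}{625} = 0 + \frac{1}{625} = \frac{1}{625}$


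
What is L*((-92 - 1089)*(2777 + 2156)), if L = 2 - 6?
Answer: 23303492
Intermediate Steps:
L = -4
L*((-92 - 1089)*(2777 + 2156)) = -4*(-92 - 1089)*(2777 + 2156) = -(-4724)*4933 = -4*(-5825873) = 23303492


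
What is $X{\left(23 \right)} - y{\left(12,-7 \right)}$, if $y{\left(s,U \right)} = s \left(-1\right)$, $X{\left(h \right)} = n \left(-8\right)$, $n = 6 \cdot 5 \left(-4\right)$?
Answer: $972$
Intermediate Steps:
$n = -120$ ($n = 30 \left(-4\right) = -120$)
$X{\left(h \right)} = 960$ ($X{\left(h \right)} = \left(-120\right) \left(-8\right) = 960$)
$y{\left(s,U \right)} = - s$
$X{\left(23 \right)} - y{\left(12,-7 \right)} = 960 - \left(-1\right) 12 = 960 - -12 = 960 + 12 = 972$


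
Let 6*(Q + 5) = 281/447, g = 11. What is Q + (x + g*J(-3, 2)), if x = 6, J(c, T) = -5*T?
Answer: -292057/2682 ≈ -108.90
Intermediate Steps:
Q = -13129/2682 (Q = -5 + (281/447)/6 = -5 + (281*(1/447))/6 = -5 + (⅙)*(281/447) = -5 + 281/2682 = -13129/2682 ≈ -4.8952)
Q + (x + g*J(-3, 2)) = -13129/2682 + (6 + 11*(-5*2)) = -13129/2682 + (6 + 11*(-10)) = -13129/2682 + (6 - 110) = -13129/2682 - 104 = -292057/2682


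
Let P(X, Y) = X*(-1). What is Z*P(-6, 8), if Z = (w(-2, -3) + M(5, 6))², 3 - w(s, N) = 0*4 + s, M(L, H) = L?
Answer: 600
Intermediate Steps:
P(X, Y) = -X
w(s, N) = 3 - s (w(s, N) = 3 - (0*4 + s) = 3 - (0 + s) = 3 - s)
Z = 100 (Z = ((3 - 1*(-2)) + 5)² = ((3 + 2) + 5)² = (5 + 5)² = 10² = 100)
Z*P(-6, 8) = 100*(-1*(-6)) = 100*6 = 600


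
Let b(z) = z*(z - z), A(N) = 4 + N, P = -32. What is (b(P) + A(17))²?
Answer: 441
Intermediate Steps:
b(z) = 0 (b(z) = z*0 = 0)
(b(P) + A(17))² = (0 + (4 + 17))² = (0 + 21)² = 21² = 441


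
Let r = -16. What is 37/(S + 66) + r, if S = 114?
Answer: -2843/180 ≈ -15.794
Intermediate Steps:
37/(S + 66) + r = 37/(114 + 66) - 16 = 37/180 - 16 = -2843/180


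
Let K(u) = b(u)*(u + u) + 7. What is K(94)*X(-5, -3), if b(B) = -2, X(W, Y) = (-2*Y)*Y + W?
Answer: 8487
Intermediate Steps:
X(W, Y) = W - 2*Y**2 (X(W, Y) = -2*Y**2 + W = W - 2*Y**2)
K(u) = 7 - 4*u (K(u) = -2*(u + u) + 7 = -4*u + 7 = 7 - 4*u)
K(94)*X(-5, -3) = (7 - 4*94)*(-5 - 2*(-3)**2) = (7 - 376)*(-5 - 2*9) = -369*(-5 - 18) = -369*(-23) = 8487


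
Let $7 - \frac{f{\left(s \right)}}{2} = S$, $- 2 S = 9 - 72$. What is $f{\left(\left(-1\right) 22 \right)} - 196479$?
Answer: $-196528$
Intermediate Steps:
$S = \frac{63}{2}$ ($S = - \frac{9 - 72}{2} = \left(- \frac{1}{2}\right) \left(-63\right) = \frac{63}{2} \approx 31.5$)
$f{\left(s \right)} = -49$ ($f{\left(s \right)} = 14 - 63 = -49$)
$f{\left(\left(-1\right) 22 \right)} - 196479 = -49 - 196479 = -196528$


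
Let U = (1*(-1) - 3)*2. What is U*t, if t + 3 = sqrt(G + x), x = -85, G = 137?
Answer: 24 - 16*sqrt(13) ≈ -33.689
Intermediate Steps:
t = -3 + 2*sqrt(13) (t = -3 + sqrt(137 - 85) = -3 + sqrt(52) = -3 + 2*sqrt(13) ≈ 4.2111)
U = -8 (U = (-1 - 3)*2 = -4*2 = -8)
U*t = -8*(-3 + 2*sqrt(13)) = 24 - 16*sqrt(13)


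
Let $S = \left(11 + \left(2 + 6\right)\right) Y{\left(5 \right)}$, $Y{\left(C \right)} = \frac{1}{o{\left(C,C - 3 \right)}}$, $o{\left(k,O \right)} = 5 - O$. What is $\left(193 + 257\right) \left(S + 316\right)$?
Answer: $145050$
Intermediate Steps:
$Y{\left(C \right)} = \frac{1}{8 - C}$ ($Y{\left(C \right)} = \frac{1}{5 - \left(C - 3\right)} = \frac{1}{5 - \left(-3 + C\right)} = \frac{1}{8 - C}$)
$S = \frac{19}{3}$ ($S = \left(11 + \left(2 + 6\right)\right) \left(- \frac{1}{-8 + 5}\right) = \left(11 + 8\right) \left(- \frac{1}{-3}\right) = 19 \left(\left(-1\right) \left(- \frac{1}{3}\right)\right) = 19 \cdot \frac{1}{3} = \frac{19}{3} \approx 6.3333$)
$\left(193 + 257\right) \left(S + 316\right) = \left(193 + 257\right) \left(\frac{19}{3} + 316\right) = 450 \cdot \frac{967}{3} = 145050$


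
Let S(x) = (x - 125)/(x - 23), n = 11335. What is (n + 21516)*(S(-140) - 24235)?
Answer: -129762764040/163 ≈ -7.9609e+8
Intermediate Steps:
S(x) = (-125 + x)/(-23 + x)
(n + 21516)*(S(-140) - 24235) = (11335 + 21516)*((-125 - 140)/(-23 - 140) - 24235) = 32851*(-265/(-163) - 24235) = 32851*(-1/163*(-265) - 24235) = 32851*(265/163 - 24235) = 32851*(-3950040/163) = -129762764040/163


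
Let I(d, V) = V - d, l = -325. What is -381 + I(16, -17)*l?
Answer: 10344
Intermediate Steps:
-381 + I(16, -17)*l = -381 + (-17 - 1*16)*(-325) = -381 + (-17 - 16)*(-325) = -381 - 33*(-325) = -381 + 10725 = 10344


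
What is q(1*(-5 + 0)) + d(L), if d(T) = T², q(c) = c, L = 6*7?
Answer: 1759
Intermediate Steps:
L = 42
q(1*(-5 + 0)) + d(L) = 1*(-5 + 0) + 42² = 1*(-5) + 1764 = -5 + 1764 = 1759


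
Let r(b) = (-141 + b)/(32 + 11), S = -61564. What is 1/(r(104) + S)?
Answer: -43/2647289 ≈ -1.6243e-5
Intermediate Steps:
r(b) = -141/43 + b/43 (r(b) = (-141 + b)/43 = (-141 + b)*(1/43) = -141/43 + b/43)
1/(r(104) + S) = 1/((-141/43 + (1/43)*104) - 61564) = 1/((-141/43 + 104/43) - 61564) = 1/(-37/43 - 61564) = 1/(-2647289/43) = -43/2647289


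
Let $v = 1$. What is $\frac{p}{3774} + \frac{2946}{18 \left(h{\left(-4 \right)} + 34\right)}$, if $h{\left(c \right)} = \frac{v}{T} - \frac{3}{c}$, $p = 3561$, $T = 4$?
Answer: $\frac{742313}{132090} \approx 5.6198$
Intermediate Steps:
$h{\left(c \right)} = \frac{1}{4} - \frac{3}{c}$ ($h{\left(c \right)} = 1 \cdot \frac{1}{4} - \frac{3}{c} = \frac{1}{4} - \frac{3}{c}$)
$\frac{p}{3774} + \frac{2946}{18 \left(h{\left(-4 \right)} + 34\right)} = \frac{3561}{3774} + \frac{2946}{18 \left(\frac{-12 - 4}{4 \left(-4\right)} + 34\right)} = 3561 \cdot \frac{1}{3774} + \frac{2946}{18 \left(\frac{1}{4} \left(- \frac{1}{4}\right) \left(-16\right) + 34\right)} = \frac{1187}{1258} + \frac{2946}{18 \left(1 + 34\right)} = \frac{1187}{1258} + \frac{2946}{18 \cdot 35} = \frac{1187}{1258} + \frac{2946}{630} = \frac{1187}{1258} + 2946 \cdot \frac{1}{630} = \frac{1187}{1258} + \frac{491}{105} = \frac{742313}{132090}$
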